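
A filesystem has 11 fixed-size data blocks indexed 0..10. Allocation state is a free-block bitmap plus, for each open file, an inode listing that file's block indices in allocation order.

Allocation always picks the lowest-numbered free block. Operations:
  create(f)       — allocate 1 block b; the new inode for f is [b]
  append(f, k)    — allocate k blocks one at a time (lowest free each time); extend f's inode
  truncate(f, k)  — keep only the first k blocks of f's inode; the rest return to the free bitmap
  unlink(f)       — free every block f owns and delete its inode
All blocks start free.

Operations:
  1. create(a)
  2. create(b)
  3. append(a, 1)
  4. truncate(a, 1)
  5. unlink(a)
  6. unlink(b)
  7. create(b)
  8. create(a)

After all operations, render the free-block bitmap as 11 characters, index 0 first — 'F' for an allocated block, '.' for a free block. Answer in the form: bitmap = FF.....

bitmap = FF.........

after create(a) → a:[0]  free=[F..........]
after create(b) → a:[0], b:[1]  free=[FF.........]
after append(a, 1) → a:[0, 2], b:[1]  free=[FFF........]
after truncate(a, 1) → a:[0], b:[1]  free=[FF.........]
after unlink(a) → b:[1]  free=[.F.........]
after unlink(b) →   free=[...........]
after create(b) → b:[0]  free=[F..........]
after create(a) → a:[1], b:[0]  free=[FF.........]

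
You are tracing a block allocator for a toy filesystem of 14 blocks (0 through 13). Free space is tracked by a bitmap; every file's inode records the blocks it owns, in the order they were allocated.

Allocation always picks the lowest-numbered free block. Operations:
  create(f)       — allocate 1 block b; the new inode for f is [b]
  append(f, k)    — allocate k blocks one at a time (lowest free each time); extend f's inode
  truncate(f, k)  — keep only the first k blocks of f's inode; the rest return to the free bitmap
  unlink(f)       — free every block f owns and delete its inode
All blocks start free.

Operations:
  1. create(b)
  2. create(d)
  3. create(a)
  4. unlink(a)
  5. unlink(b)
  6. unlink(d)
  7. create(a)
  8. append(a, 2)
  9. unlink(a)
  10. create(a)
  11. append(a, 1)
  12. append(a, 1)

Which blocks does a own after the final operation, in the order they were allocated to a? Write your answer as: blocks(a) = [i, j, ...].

blocks(a) = [0, 1, 2]

[1] create(b) — b=0 (map F.............)
[2] create(d) — b=0 d=1 (map FF............)
[3] create(a) — a=2 b=0 d=1 (map FFF...........)
[4] unlink(a) — b=0 d=1 (map FF............)
[5] unlink(b) — d=1 (map .F............)
[6] unlink(d) —  (map ..............)
[7] create(a) — a=0 (map F.............)
[8] append(a, 2) — a=0,1,2 (map FFF...........)
[9] unlink(a) —  (map ..............)
[10] create(a) — a=0 (map F.............)
[11] append(a, 1) — a=0,1 (map FF............)
[12] append(a, 1) — a=0,1,2 (map FFF...........)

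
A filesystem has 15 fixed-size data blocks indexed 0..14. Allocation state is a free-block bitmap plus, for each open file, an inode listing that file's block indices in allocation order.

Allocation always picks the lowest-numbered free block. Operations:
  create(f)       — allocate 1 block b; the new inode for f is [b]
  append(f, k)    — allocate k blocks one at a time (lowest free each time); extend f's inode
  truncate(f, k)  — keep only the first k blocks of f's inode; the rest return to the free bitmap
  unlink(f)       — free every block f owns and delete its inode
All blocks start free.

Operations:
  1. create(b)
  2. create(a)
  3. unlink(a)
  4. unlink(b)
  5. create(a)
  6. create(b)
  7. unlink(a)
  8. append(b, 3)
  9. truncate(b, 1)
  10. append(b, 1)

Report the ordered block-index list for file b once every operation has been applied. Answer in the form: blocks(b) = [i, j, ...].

blocks(b) = [1, 0]

create(b): bitmap=F.............. | b=[0]
create(a): bitmap=FF............. | a=[1] b=[0]
unlink(a): bitmap=F.............. | b=[0]
unlink(b): bitmap=............... | 
create(a): bitmap=F.............. | a=[0]
create(b): bitmap=FF............. | a=[0] b=[1]
unlink(a): bitmap=.F............. | b=[1]
append(b, 3): bitmap=FFFF........... | b=[1, 0, 2, 3]
truncate(b, 1): bitmap=.F............. | b=[1]
append(b, 1): bitmap=FF............. | b=[1, 0]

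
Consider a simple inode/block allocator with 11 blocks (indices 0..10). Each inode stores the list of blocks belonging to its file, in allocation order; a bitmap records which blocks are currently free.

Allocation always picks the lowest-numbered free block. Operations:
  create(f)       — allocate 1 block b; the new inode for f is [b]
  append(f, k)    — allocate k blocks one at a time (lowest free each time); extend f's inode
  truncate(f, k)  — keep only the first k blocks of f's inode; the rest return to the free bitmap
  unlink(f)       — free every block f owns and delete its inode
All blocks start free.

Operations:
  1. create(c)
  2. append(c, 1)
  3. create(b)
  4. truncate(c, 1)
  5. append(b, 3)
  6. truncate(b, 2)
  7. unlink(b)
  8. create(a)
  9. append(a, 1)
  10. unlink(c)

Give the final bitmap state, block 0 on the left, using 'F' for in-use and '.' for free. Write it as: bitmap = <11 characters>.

create(c): bitmap=F.......... | c=[0]
append(c, 1): bitmap=FF......... | c=[0, 1]
create(b): bitmap=FFF........ | b=[2] c=[0, 1]
truncate(c, 1): bitmap=F.F........ | b=[2] c=[0]
append(b, 3): bitmap=FFFFF...... | b=[2, 1, 3, 4] c=[0]
truncate(b, 2): bitmap=FFF........ | b=[2, 1] c=[0]
unlink(b): bitmap=F.......... | c=[0]
create(a): bitmap=FF......... | a=[1] c=[0]
append(a, 1): bitmap=FFF........ | a=[1, 2] c=[0]
unlink(c): bitmap=.FF........ | a=[1, 2]

bitmap = .FF........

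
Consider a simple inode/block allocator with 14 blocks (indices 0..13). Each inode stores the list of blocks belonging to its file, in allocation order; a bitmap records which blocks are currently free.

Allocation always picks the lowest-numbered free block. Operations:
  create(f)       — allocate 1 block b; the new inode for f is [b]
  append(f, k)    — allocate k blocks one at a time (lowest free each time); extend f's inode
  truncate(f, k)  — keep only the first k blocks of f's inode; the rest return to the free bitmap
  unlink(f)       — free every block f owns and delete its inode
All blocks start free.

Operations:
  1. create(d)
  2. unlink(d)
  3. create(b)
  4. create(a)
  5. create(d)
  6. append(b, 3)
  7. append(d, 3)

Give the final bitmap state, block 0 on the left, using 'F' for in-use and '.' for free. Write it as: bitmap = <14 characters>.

  1. create(d)  ⇒  F.............  {d→[0]}
  2. unlink(d)  ⇒  ..............  {}
  3. create(b)  ⇒  F.............  {b→[0]}
  4. create(a)  ⇒  FF............  {a→[1]; b→[0]}
  5. create(d)  ⇒  FFF...........  {a→[1]; b→[0]; d→[2]}
  6. append(b, 3)  ⇒  FFFFFF........  {a→[1]; b→[0, 3, 4, 5]; d→[2]}
  7. append(d, 3)  ⇒  FFFFFFFFF.....  {a→[1]; b→[0, 3, 4, 5]; d→[2, 6, 7, 8]}

bitmap = FFFFFFFFF.....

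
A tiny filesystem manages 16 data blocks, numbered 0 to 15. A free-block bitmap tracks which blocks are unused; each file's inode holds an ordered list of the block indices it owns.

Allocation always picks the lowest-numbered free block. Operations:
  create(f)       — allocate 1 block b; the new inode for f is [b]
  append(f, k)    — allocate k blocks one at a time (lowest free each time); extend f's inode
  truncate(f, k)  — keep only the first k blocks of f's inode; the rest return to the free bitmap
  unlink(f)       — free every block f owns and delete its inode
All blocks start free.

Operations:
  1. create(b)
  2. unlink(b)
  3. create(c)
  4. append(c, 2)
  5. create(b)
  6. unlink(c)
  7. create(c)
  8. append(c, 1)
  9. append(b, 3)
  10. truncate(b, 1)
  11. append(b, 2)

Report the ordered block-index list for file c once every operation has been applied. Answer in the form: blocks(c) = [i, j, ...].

create(b): bitmap=F............... | b=[0]
unlink(b): bitmap=................ | 
create(c): bitmap=F............... | c=[0]
append(c, 2): bitmap=FFF............. | c=[0, 1, 2]
create(b): bitmap=FFFF............ | b=[3] c=[0, 1, 2]
unlink(c): bitmap=...F............ | b=[3]
create(c): bitmap=F..F............ | b=[3] c=[0]
append(c, 1): bitmap=FF.F............ | b=[3] c=[0, 1]
append(b, 3): bitmap=FFFFFF.......... | b=[3, 2, 4, 5] c=[0, 1]
truncate(b, 1): bitmap=FF.F............ | b=[3] c=[0, 1]
append(b, 2): bitmap=FFFFF........... | b=[3, 2, 4] c=[0, 1]

blocks(c) = [0, 1]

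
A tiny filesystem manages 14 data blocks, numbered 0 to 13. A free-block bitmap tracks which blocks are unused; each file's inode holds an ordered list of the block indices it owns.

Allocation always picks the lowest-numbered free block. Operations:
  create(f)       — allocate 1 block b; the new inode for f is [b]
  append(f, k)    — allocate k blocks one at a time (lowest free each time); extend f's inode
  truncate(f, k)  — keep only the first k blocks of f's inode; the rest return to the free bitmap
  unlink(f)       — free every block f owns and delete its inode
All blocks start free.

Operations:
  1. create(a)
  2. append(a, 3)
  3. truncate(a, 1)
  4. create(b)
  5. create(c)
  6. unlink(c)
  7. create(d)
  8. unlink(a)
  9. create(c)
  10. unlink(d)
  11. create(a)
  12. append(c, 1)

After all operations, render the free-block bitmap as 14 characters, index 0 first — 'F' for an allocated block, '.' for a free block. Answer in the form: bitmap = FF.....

[1] create(a) — a=0 (map F.............)
[2] append(a, 3) — a=0,1,2,3 (map FFFF..........)
[3] truncate(a, 1) — a=0 (map F.............)
[4] create(b) — a=0 b=1 (map FF............)
[5] create(c) — a=0 b=1 c=2 (map FFF...........)
[6] unlink(c) — a=0 b=1 (map FF............)
[7] create(d) — a=0 b=1 d=2 (map FFF...........)
[8] unlink(a) — b=1 d=2 (map .FF...........)
[9] create(c) — b=1 c=0 d=2 (map FFF...........)
[10] unlink(d) — b=1 c=0 (map FF............)
[11] create(a) — a=2 b=1 c=0 (map FFF...........)
[12] append(c, 1) — a=2 b=1 c=0,3 (map FFFF..........)

bitmap = FFFF..........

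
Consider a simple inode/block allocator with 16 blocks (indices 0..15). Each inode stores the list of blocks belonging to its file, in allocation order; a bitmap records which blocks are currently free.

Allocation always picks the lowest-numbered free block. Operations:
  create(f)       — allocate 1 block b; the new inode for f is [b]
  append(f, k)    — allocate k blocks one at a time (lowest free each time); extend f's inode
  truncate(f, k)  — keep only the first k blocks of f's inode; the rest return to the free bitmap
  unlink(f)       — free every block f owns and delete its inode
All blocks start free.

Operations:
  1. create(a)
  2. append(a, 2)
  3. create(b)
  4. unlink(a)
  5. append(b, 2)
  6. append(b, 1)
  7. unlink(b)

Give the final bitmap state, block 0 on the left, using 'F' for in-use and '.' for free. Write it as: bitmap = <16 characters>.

create(a): bitmap=F............... | a=[0]
append(a, 2): bitmap=FFF............. | a=[0, 1, 2]
create(b): bitmap=FFFF............ | a=[0, 1, 2] b=[3]
unlink(a): bitmap=...F............ | b=[3]
append(b, 2): bitmap=FF.F............ | b=[3, 0, 1]
append(b, 1): bitmap=FFFF............ | b=[3, 0, 1, 2]
unlink(b): bitmap=................ | 

bitmap = ................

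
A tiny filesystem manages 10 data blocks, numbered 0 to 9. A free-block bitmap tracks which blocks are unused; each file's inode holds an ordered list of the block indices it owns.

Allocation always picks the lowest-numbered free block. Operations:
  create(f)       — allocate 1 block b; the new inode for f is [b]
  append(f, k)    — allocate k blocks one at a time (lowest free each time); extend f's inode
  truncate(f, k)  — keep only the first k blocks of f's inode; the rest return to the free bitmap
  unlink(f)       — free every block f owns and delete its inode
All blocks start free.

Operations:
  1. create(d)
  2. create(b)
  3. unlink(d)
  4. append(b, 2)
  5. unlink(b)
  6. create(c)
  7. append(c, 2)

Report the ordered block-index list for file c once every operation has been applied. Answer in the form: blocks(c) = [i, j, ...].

  1. create(d)  ⇒  F.........  {d→[0]}
  2. create(b)  ⇒  FF........  {b→[1]; d→[0]}
  3. unlink(d)  ⇒  .F........  {b→[1]}
  4. append(b, 2)  ⇒  FFF.......  {b→[1, 0, 2]}
  5. unlink(b)  ⇒  ..........  {}
  6. create(c)  ⇒  F.........  {c→[0]}
  7. append(c, 2)  ⇒  FFF.......  {c→[0, 1, 2]}

blocks(c) = [0, 1, 2]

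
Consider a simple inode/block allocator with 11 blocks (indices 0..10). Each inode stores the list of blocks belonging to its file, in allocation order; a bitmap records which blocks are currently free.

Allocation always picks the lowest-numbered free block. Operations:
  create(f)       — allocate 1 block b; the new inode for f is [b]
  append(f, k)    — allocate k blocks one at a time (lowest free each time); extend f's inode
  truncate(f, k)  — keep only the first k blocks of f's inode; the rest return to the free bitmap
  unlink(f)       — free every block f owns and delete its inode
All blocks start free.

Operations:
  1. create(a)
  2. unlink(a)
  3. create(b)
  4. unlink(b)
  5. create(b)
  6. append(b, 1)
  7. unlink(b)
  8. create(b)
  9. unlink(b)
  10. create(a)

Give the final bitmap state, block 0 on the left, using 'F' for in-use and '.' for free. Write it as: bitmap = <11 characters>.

bitmap = F..........

create(a): bitmap=F.......... | a=[0]
unlink(a): bitmap=........... | 
create(b): bitmap=F.......... | b=[0]
unlink(b): bitmap=........... | 
create(b): bitmap=F.......... | b=[0]
append(b, 1): bitmap=FF......... | b=[0, 1]
unlink(b): bitmap=........... | 
create(b): bitmap=F.......... | b=[0]
unlink(b): bitmap=........... | 
create(a): bitmap=F.......... | a=[0]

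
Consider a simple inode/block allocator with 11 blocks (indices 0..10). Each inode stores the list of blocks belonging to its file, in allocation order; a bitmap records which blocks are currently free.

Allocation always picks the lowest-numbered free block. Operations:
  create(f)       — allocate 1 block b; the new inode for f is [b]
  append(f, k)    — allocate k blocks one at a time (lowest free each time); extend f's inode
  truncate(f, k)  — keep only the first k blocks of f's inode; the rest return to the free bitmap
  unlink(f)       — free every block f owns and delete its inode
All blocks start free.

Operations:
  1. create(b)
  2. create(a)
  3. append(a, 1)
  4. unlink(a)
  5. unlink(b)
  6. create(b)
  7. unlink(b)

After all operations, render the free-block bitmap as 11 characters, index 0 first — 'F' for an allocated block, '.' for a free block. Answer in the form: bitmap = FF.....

bitmap = ...........

  1. create(b)  ⇒  F..........  {b→[0]}
  2. create(a)  ⇒  FF.........  {a→[1]; b→[0]}
  3. append(a, 1)  ⇒  FFF........  {a→[1, 2]; b→[0]}
  4. unlink(a)  ⇒  F..........  {b→[0]}
  5. unlink(b)  ⇒  ...........  {}
  6. create(b)  ⇒  F..........  {b→[0]}
  7. unlink(b)  ⇒  ...........  {}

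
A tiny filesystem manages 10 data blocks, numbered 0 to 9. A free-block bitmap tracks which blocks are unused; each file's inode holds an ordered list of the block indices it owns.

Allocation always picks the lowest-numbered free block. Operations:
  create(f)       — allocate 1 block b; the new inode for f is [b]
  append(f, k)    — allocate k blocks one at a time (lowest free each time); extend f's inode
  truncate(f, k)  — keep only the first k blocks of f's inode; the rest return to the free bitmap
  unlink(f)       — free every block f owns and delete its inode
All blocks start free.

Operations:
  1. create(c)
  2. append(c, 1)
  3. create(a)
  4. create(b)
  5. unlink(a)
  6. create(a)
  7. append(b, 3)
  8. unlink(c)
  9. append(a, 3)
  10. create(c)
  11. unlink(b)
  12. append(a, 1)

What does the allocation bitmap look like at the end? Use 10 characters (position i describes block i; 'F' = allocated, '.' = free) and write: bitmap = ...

bitmap = FFFF...FF.

after create(c) → c:[0]  free=[F.........]
after append(c, 1) → c:[0, 1]  free=[FF........]
after create(a) → a:[2], c:[0, 1]  free=[FFF.......]
after create(b) → a:[2], b:[3], c:[0, 1]  free=[FFFF......]
after unlink(a) → b:[3], c:[0, 1]  free=[FF.F......]
after create(a) → a:[2], b:[3], c:[0, 1]  free=[FFFF......]
after append(b, 3) → a:[2], b:[3, 4, 5, 6], c:[0, 1]  free=[FFFFFFF...]
after unlink(c) → a:[2], b:[3, 4, 5, 6]  free=[..FFFFF...]
after append(a, 3) → a:[2, 0, 1, 7], b:[3, 4, 5, 6]  free=[FFFFFFFF..]
after create(c) → a:[2, 0, 1, 7], b:[3, 4, 5, 6], c:[8]  free=[FFFFFFFFF.]
after unlink(b) → a:[2, 0, 1, 7], c:[8]  free=[FFF....FF.]
after append(a, 1) → a:[2, 0, 1, 7, 3], c:[8]  free=[FFFF...FF.]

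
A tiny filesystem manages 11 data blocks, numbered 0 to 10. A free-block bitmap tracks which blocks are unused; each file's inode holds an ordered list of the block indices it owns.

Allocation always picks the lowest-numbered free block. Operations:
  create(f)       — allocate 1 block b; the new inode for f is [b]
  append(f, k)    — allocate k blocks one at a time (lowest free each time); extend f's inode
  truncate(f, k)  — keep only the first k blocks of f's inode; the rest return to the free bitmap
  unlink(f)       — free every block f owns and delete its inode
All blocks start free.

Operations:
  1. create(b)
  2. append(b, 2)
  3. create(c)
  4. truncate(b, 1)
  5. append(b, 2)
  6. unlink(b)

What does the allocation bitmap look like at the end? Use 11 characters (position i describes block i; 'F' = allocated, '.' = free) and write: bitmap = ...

bitmap = ...F.......

after create(b) → b:[0]  free=[F..........]
after append(b, 2) → b:[0, 1, 2]  free=[FFF........]
after create(c) → b:[0, 1, 2], c:[3]  free=[FFFF.......]
after truncate(b, 1) → b:[0], c:[3]  free=[F..F.......]
after append(b, 2) → b:[0, 1, 2], c:[3]  free=[FFFF.......]
after unlink(b) → c:[3]  free=[...F.......]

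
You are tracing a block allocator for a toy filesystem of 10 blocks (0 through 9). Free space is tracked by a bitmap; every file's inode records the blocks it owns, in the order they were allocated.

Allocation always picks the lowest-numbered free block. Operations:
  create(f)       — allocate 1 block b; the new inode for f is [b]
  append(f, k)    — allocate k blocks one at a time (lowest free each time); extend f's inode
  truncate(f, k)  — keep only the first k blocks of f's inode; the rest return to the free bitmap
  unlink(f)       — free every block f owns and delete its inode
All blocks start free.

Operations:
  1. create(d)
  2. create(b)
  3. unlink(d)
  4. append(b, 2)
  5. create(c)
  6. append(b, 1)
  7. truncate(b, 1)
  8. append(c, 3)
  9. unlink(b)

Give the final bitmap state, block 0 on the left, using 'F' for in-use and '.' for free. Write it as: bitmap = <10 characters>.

bitmap = F.FFF.....

[1] create(d) — d=0 (map F.........)
[2] create(b) — b=1 d=0 (map FF........)
[3] unlink(d) — b=1 (map .F........)
[4] append(b, 2) — b=1,0,2 (map FFF.......)
[5] create(c) — b=1,0,2 c=3 (map FFFF......)
[6] append(b, 1) — b=1,0,2,4 c=3 (map FFFFF.....)
[7] truncate(b, 1) — b=1 c=3 (map .F.F......)
[8] append(c, 3) — b=1 c=3,0,2,4 (map FFFFF.....)
[9] unlink(b) — c=3,0,2,4 (map F.FFF.....)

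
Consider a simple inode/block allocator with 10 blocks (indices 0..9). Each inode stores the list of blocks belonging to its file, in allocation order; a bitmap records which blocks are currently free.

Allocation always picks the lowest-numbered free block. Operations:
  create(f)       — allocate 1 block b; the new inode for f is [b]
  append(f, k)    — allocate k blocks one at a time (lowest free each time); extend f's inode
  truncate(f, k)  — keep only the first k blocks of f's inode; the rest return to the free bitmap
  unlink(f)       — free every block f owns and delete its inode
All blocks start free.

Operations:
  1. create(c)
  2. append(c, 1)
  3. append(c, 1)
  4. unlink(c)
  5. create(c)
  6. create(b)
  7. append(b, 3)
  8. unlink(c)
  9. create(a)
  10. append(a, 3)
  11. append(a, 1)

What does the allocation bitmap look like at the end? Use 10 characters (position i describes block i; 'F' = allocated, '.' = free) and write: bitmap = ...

[1] create(c) — c=0 (map F.........)
[2] append(c, 1) — c=0,1 (map FF........)
[3] append(c, 1) — c=0,1,2 (map FFF.......)
[4] unlink(c) —  (map ..........)
[5] create(c) — c=0 (map F.........)
[6] create(b) — b=1 c=0 (map FF........)
[7] append(b, 3) — b=1,2,3,4 c=0 (map FFFFF.....)
[8] unlink(c) — b=1,2,3,4 (map .FFFF.....)
[9] create(a) — a=0 b=1,2,3,4 (map FFFFF.....)
[10] append(a, 3) — a=0,5,6,7 b=1,2,3,4 (map FFFFFFFF..)
[11] append(a, 1) — a=0,5,6,7,8 b=1,2,3,4 (map FFFFFFFFF.)

bitmap = FFFFFFFFF.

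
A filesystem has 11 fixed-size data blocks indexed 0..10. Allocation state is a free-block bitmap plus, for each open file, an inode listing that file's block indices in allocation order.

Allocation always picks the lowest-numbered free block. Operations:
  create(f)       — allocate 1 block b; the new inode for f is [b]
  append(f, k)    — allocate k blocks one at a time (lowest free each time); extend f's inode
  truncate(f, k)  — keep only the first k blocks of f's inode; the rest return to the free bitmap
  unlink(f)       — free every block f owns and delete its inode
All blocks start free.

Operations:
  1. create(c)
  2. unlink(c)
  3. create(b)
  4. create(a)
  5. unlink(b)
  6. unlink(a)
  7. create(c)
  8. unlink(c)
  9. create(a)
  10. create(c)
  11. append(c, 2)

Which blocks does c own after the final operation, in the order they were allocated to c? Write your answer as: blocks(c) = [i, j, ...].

blocks(c) = [1, 2, 3]

create(c): bitmap=F.......... | c=[0]
unlink(c): bitmap=........... | 
create(b): bitmap=F.......... | b=[0]
create(a): bitmap=FF......... | a=[1] b=[0]
unlink(b): bitmap=.F......... | a=[1]
unlink(a): bitmap=........... | 
create(c): bitmap=F.......... | c=[0]
unlink(c): bitmap=........... | 
create(a): bitmap=F.......... | a=[0]
create(c): bitmap=FF......... | a=[0] c=[1]
append(c, 2): bitmap=FFFF....... | a=[0] c=[1, 2, 3]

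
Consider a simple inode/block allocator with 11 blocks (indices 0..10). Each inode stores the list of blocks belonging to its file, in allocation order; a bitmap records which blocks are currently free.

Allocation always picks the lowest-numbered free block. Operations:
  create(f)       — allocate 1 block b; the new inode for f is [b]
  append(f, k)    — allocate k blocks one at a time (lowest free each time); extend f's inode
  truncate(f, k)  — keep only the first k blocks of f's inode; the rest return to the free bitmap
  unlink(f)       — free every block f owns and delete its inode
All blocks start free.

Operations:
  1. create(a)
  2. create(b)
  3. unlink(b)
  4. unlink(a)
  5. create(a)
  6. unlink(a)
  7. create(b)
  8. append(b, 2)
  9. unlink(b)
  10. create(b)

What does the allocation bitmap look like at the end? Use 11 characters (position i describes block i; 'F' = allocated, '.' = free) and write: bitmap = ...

after create(a) → a:[0]  free=[F..........]
after create(b) → a:[0], b:[1]  free=[FF.........]
after unlink(b) → a:[0]  free=[F..........]
after unlink(a) →   free=[...........]
after create(a) → a:[0]  free=[F..........]
after unlink(a) →   free=[...........]
after create(b) → b:[0]  free=[F..........]
after append(b, 2) → b:[0, 1, 2]  free=[FFF........]
after unlink(b) →   free=[...........]
after create(b) → b:[0]  free=[F..........]

bitmap = F..........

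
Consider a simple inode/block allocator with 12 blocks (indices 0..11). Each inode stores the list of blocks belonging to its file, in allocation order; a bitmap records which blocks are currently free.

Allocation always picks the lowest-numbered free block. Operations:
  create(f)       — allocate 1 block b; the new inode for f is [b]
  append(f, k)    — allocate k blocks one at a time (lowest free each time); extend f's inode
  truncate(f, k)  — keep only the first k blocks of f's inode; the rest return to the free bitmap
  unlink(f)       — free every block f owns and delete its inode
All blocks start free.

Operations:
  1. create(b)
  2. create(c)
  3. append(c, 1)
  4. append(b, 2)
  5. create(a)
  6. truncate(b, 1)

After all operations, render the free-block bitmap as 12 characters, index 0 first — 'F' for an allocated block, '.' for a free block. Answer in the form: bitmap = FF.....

bitmap = FFF..F......

create(b): bitmap=F........... | b=[0]
create(c): bitmap=FF.......... | b=[0] c=[1]
append(c, 1): bitmap=FFF......... | b=[0] c=[1, 2]
append(b, 2): bitmap=FFFFF....... | b=[0, 3, 4] c=[1, 2]
create(a): bitmap=FFFFFF...... | a=[5] b=[0, 3, 4] c=[1, 2]
truncate(b, 1): bitmap=FFF..F...... | a=[5] b=[0] c=[1, 2]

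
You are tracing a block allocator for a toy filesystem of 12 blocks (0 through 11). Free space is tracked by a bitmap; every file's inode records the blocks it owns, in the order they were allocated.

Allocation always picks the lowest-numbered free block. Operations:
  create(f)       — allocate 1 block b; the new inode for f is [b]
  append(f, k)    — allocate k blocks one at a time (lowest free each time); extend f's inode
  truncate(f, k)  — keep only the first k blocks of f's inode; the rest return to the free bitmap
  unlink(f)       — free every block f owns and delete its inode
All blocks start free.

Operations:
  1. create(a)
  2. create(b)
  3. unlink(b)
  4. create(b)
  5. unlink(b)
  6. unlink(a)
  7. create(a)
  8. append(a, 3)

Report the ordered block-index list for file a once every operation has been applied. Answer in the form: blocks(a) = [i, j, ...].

create(a): bitmap=F........... | a=[0]
create(b): bitmap=FF.......... | a=[0] b=[1]
unlink(b): bitmap=F........... | a=[0]
create(b): bitmap=FF.......... | a=[0] b=[1]
unlink(b): bitmap=F........... | a=[0]
unlink(a): bitmap=............ | 
create(a): bitmap=F........... | a=[0]
append(a, 3): bitmap=FFFF........ | a=[0, 1, 2, 3]

blocks(a) = [0, 1, 2, 3]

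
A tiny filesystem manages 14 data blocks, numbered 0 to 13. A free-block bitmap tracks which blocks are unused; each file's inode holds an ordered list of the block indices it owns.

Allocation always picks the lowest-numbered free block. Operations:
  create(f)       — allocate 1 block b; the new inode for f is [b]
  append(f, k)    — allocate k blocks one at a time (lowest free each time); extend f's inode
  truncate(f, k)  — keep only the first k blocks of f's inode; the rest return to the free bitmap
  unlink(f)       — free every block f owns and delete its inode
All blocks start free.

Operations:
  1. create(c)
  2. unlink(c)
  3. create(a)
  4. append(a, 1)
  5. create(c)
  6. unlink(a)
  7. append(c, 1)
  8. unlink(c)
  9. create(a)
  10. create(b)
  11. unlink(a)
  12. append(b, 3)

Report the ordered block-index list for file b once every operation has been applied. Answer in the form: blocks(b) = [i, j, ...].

blocks(b) = [1, 0, 2, 3]

  1. create(c)  ⇒  F.............  {c→[0]}
  2. unlink(c)  ⇒  ..............  {}
  3. create(a)  ⇒  F.............  {a→[0]}
  4. append(a, 1)  ⇒  FF............  {a→[0, 1]}
  5. create(c)  ⇒  FFF...........  {a→[0, 1]; c→[2]}
  6. unlink(a)  ⇒  ..F...........  {c→[2]}
  7. append(c, 1)  ⇒  F.F...........  {c→[2, 0]}
  8. unlink(c)  ⇒  ..............  {}
  9. create(a)  ⇒  F.............  {a→[0]}
  10. create(b)  ⇒  FF............  {a→[0]; b→[1]}
  11. unlink(a)  ⇒  .F............  {b→[1]}
  12. append(b, 3)  ⇒  FFFF..........  {b→[1, 0, 2, 3]}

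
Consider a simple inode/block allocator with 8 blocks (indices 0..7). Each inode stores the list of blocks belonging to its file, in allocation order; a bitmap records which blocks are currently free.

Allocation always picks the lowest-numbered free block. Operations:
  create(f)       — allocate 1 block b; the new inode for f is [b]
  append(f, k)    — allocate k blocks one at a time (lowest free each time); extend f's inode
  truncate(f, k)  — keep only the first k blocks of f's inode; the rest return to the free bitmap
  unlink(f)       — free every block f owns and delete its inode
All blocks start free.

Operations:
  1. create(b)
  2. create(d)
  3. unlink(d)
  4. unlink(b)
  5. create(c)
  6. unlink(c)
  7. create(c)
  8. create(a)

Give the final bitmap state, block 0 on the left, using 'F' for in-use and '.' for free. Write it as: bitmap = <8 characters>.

  1. create(b)  ⇒  F.......  {b→[0]}
  2. create(d)  ⇒  FF......  {b→[0]; d→[1]}
  3. unlink(d)  ⇒  F.......  {b→[0]}
  4. unlink(b)  ⇒  ........  {}
  5. create(c)  ⇒  F.......  {c→[0]}
  6. unlink(c)  ⇒  ........  {}
  7. create(c)  ⇒  F.......  {c→[0]}
  8. create(a)  ⇒  FF......  {a→[1]; c→[0]}

bitmap = FF......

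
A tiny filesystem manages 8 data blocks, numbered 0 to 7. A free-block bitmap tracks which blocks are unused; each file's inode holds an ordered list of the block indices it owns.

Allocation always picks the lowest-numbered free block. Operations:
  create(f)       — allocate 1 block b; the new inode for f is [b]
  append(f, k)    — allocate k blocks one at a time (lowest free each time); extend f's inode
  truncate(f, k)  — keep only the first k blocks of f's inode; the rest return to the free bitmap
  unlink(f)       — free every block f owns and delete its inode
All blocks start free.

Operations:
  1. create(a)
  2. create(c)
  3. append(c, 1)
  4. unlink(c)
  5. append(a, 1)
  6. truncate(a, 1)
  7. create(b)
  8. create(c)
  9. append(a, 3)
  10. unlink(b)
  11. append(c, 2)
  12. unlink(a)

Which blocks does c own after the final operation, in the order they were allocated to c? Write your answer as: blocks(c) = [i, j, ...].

[1] create(a) — a=0 (map F.......)
[2] create(c) — a=0 c=1 (map FF......)
[3] append(c, 1) — a=0 c=1,2 (map FFF.....)
[4] unlink(c) — a=0 (map F.......)
[5] append(a, 1) — a=0,1 (map FF......)
[6] truncate(a, 1) — a=0 (map F.......)
[7] create(b) — a=0 b=1 (map FF......)
[8] create(c) — a=0 b=1 c=2 (map FFF.....)
[9] append(a, 3) — a=0,3,4,5 b=1 c=2 (map FFFFFF..)
[10] unlink(b) — a=0,3,4,5 c=2 (map F.FFFF..)
[11] append(c, 2) — a=0,3,4,5 c=2,1,6 (map FFFFFFF.)
[12] unlink(a) — c=2,1,6 (map .FF...F.)

blocks(c) = [2, 1, 6]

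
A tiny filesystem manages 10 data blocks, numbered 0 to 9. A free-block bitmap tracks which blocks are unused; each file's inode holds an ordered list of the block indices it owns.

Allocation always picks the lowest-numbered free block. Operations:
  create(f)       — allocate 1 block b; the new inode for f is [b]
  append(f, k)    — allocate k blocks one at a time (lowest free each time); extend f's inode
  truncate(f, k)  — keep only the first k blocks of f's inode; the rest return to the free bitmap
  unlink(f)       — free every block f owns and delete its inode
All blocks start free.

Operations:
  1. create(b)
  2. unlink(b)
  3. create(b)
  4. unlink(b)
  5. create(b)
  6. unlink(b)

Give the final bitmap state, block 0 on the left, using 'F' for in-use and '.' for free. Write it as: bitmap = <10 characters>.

bitmap = ..........

[1] create(b) — b=0 (map F.........)
[2] unlink(b) —  (map ..........)
[3] create(b) — b=0 (map F.........)
[4] unlink(b) —  (map ..........)
[5] create(b) — b=0 (map F.........)
[6] unlink(b) —  (map ..........)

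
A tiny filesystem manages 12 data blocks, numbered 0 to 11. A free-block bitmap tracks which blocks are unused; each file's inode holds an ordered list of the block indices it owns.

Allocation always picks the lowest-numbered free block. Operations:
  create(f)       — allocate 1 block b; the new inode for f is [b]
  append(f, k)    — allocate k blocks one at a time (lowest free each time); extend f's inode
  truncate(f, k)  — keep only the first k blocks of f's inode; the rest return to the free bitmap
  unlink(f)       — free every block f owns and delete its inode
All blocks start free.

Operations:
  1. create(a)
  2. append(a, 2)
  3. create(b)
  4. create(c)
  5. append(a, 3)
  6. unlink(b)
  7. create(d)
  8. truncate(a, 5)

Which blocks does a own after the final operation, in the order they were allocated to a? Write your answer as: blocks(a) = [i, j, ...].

after create(a) → a:[0]  free=[F...........]
after append(a, 2) → a:[0, 1, 2]  free=[FFF.........]
after create(b) → a:[0, 1, 2], b:[3]  free=[FFFF........]
after create(c) → a:[0, 1, 2], b:[3], c:[4]  free=[FFFFF.......]
after append(a, 3) → a:[0, 1, 2, 5, 6, 7], b:[3], c:[4]  free=[FFFFFFFF....]
after unlink(b) → a:[0, 1, 2, 5, 6, 7], c:[4]  free=[FFF.FFFF....]
after create(d) → a:[0, 1, 2, 5, 6, 7], c:[4], d:[3]  free=[FFFFFFFF....]
after truncate(a, 5) → a:[0, 1, 2, 5, 6], c:[4], d:[3]  free=[FFFFFFF.....]

blocks(a) = [0, 1, 2, 5, 6]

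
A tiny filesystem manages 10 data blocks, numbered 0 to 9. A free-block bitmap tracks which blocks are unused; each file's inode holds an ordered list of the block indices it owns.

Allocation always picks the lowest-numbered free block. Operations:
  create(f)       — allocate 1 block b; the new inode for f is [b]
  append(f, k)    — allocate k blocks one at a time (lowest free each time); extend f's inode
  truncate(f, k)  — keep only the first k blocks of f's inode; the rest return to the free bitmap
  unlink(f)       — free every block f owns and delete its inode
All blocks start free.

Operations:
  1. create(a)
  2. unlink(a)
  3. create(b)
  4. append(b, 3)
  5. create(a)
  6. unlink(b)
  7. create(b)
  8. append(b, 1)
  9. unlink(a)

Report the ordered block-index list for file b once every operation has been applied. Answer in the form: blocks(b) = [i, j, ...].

create(a): bitmap=F......... | a=[0]
unlink(a): bitmap=.......... | 
create(b): bitmap=F......... | b=[0]
append(b, 3): bitmap=FFFF...... | b=[0, 1, 2, 3]
create(a): bitmap=FFFFF..... | a=[4] b=[0, 1, 2, 3]
unlink(b): bitmap=....F..... | a=[4]
create(b): bitmap=F...F..... | a=[4] b=[0]
append(b, 1): bitmap=FF..F..... | a=[4] b=[0, 1]
unlink(a): bitmap=FF........ | b=[0, 1]

blocks(b) = [0, 1]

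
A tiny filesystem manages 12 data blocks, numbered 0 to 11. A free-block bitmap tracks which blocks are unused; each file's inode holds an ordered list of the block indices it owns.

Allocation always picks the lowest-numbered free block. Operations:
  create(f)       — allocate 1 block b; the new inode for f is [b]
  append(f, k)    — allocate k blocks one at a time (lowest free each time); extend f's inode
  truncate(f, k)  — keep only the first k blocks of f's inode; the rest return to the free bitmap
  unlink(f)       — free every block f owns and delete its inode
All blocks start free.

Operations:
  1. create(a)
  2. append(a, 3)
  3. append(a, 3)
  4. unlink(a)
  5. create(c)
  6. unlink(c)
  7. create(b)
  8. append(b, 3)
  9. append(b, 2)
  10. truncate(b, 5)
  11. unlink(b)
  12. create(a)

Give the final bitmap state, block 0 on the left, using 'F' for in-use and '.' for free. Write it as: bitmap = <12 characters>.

create(a): bitmap=F........... | a=[0]
append(a, 3): bitmap=FFFF........ | a=[0, 1, 2, 3]
append(a, 3): bitmap=FFFFFFF..... | a=[0, 1, 2, 3, 4, 5, 6]
unlink(a): bitmap=............ | 
create(c): bitmap=F........... | c=[0]
unlink(c): bitmap=............ | 
create(b): bitmap=F........... | b=[0]
append(b, 3): bitmap=FFFF........ | b=[0, 1, 2, 3]
append(b, 2): bitmap=FFFFFF...... | b=[0, 1, 2, 3, 4, 5]
truncate(b, 5): bitmap=FFFFF....... | b=[0, 1, 2, 3, 4]
unlink(b): bitmap=............ | 
create(a): bitmap=F........... | a=[0]

bitmap = F...........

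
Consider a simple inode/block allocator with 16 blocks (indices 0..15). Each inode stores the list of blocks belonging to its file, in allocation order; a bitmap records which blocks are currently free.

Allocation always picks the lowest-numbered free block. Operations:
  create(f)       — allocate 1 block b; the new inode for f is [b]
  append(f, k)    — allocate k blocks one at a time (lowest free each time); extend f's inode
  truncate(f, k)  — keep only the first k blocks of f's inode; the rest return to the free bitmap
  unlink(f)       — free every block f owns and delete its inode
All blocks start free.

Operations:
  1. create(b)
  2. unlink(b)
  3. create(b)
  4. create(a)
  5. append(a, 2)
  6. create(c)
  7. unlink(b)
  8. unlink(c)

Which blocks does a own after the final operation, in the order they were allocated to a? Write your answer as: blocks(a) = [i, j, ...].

after create(b) → b:[0]  free=[F...............]
after unlink(b) →   free=[................]
after create(b) → b:[0]  free=[F...............]
after create(a) → a:[1], b:[0]  free=[FF..............]
after append(a, 2) → a:[1, 2, 3], b:[0]  free=[FFFF............]
after create(c) → a:[1, 2, 3], b:[0], c:[4]  free=[FFFFF...........]
after unlink(b) → a:[1, 2, 3], c:[4]  free=[.FFFF...........]
after unlink(c) → a:[1, 2, 3]  free=[.FFF............]

blocks(a) = [1, 2, 3]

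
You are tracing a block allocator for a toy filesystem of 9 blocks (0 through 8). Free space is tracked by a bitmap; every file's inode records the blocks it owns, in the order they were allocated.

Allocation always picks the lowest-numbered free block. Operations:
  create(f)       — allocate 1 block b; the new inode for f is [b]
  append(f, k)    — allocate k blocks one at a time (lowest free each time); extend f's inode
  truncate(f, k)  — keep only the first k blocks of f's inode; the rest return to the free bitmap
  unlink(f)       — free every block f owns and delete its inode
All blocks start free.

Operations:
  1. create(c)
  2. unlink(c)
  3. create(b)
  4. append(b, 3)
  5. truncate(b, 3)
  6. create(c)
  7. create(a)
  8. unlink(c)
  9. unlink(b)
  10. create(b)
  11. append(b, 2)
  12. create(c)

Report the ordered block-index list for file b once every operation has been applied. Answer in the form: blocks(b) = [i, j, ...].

blocks(b) = [0, 1, 2]

  1. create(c)  ⇒  F........  {c→[0]}
  2. unlink(c)  ⇒  .........  {}
  3. create(b)  ⇒  F........  {b→[0]}
  4. append(b, 3)  ⇒  FFFF.....  {b→[0, 1, 2, 3]}
  5. truncate(b, 3)  ⇒  FFF......  {b→[0, 1, 2]}
  6. create(c)  ⇒  FFFF.....  {b→[0, 1, 2]; c→[3]}
  7. create(a)  ⇒  FFFFF....  {a→[4]; b→[0, 1, 2]; c→[3]}
  8. unlink(c)  ⇒  FFF.F....  {a→[4]; b→[0, 1, 2]}
  9. unlink(b)  ⇒  ....F....  {a→[4]}
  10. create(b)  ⇒  F...F....  {a→[4]; b→[0]}
  11. append(b, 2)  ⇒  FFF.F....  {a→[4]; b→[0, 1, 2]}
  12. create(c)  ⇒  FFFFF....  {a→[4]; b→[0, 1, 2]; c→[3]}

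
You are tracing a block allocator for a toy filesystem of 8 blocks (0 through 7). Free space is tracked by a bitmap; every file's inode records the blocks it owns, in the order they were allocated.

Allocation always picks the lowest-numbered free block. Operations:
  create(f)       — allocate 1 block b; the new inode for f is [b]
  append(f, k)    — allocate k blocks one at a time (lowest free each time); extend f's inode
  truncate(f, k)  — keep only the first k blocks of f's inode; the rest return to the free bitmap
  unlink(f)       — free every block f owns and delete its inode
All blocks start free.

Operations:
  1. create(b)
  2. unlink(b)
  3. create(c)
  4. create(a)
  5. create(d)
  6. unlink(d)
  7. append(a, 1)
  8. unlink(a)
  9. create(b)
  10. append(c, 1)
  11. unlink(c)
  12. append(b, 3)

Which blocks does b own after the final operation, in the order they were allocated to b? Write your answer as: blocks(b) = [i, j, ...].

  1. create(b)  ⇒  F.......  {b→[0]}
  2. unlink(b)  ⇒  ........  {}
  3. create(c)  ⇒  F.......  {c→[0]}
  4. create(a)  ⇒  FF......  {a→[1]; c→[0]}
  5. create(d)  ⇒  FFF.....  {a→[1]; c→[0]; d→[2]}
  6. unlink(d)  ⇒  FF......  {a→[1]; c→[0]}
  7. append(a, 1)  ⇒  FFF.....  {a→[1, 2]; c→[0]}
  8. unlink(a)  ⇒  F.......  {c→[0]}
  9. create(b)  ⇒  FF......  {b→[1]; c→[0]}
  10. append(c, 1)  ⇒  FFF.....  {b→[1]; c→[0, 2]}
  11. unlink(c)  ⇒  .F......  {b→[1]}
  12. append(b, 3)  ⇒  FFFF....  {b→[1, 0, 2, 3]}

blocks(b) = [1, 0, 2, 3]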